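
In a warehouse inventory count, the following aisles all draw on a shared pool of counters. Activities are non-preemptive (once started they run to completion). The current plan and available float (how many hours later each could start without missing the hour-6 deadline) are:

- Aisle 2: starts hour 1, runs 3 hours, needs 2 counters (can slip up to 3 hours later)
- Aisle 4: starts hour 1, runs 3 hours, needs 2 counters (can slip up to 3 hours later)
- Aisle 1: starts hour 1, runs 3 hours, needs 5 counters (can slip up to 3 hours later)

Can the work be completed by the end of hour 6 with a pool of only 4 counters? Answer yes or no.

no

Total counter-hours = 27; over 6 hours the average is 27/6 > 4, so some hour must exceed 4.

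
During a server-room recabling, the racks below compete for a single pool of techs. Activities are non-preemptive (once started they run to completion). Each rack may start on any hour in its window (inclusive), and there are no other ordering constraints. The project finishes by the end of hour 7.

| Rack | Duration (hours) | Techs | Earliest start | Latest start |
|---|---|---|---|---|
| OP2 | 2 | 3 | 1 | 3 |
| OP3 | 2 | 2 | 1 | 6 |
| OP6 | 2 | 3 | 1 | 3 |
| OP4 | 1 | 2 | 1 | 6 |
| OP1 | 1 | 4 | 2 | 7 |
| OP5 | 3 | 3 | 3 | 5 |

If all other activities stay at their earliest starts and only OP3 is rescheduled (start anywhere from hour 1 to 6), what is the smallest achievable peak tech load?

OP3@1: h1:10  h2:12  h3:3  h4:3  h5:3  h6:0  h7:0 → peak 12
OP3@2: h1:8  h2:12  h3:5  h4:3  h5:3  h6:0  h7:0 → peak 12
OP3@3: h1:8  h2:10  h3:5  h4:5  h5:3  h6:0  h7:0 → peak 10
OP3@4: h1:8  h2:10  h3:3  h4:5  h5:5  h6:0  h7:0 → peak 10
OP3@5: h1:8  h2:10  h3:3  h4:3  h5:5  h6:2  h7:0 → peak 10
OP3@6: h1:8  h2:10  h3:3  h4:3  h5:3  h6:2  h7:2 → peak 10
Best is OP3@3, peak 10.

10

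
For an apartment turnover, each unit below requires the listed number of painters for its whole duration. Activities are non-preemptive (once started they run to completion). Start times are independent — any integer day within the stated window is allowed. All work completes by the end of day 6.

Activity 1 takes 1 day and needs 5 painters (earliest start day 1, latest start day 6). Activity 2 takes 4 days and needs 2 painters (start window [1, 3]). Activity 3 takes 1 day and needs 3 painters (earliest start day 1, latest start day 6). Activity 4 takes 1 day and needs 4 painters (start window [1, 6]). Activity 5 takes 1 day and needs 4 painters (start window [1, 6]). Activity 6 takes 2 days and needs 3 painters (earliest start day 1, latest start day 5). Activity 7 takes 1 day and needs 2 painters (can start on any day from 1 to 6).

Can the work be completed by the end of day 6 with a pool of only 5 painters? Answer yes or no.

no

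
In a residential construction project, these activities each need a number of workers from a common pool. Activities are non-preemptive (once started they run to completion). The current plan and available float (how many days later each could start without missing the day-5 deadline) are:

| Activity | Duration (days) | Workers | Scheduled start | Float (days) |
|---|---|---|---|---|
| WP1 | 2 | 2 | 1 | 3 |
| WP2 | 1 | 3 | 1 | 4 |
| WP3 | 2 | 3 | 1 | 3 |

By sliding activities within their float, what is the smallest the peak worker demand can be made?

Early-start (WP1@1, WP2@1, WP3@1) gives peak 8: d1:8  d2:5  d3:0  d4:0  d5:0.
Shift WP2→3, WP3→4.
Schedule WP1@1, WP2@3, WP3@4: d1:2  d2:2  d3:3  d4:3  d5:3 — peak 3.
Total worker-days = 13 over 5 days ⇒ peak ≥ ⌈13/5⌉ = 3, so 3 is optimal.

3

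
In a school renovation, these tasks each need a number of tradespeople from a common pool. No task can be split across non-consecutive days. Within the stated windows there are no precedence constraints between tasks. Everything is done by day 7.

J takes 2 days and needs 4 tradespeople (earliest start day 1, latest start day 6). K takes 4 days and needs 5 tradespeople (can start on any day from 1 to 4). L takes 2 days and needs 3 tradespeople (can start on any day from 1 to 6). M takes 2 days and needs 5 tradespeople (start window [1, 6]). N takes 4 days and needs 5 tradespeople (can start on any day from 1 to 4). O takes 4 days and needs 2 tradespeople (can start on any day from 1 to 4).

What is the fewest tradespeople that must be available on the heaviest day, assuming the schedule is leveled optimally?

12

Early-start (J@1, K@1, L@1, M@1, N@1, O@1) gives peak 24: d1:24  d2:24  d3:12  d4:12  d5:0  d6:0  d7:0.
Shift M→5, N→3, O→3.
Schedule J@1, K@1, L@1, M@5, N@3, O@3: d1:12  d2:12  d3:12  d4:12  d5:12  d6:12  d7:0 — peak 12.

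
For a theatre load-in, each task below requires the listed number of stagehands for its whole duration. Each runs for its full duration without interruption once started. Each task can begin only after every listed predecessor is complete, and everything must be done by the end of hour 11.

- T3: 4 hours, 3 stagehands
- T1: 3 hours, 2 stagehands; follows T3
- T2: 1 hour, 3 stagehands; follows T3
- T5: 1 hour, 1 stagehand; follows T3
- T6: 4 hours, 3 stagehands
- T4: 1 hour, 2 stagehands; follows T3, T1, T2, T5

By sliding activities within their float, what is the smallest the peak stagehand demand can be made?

5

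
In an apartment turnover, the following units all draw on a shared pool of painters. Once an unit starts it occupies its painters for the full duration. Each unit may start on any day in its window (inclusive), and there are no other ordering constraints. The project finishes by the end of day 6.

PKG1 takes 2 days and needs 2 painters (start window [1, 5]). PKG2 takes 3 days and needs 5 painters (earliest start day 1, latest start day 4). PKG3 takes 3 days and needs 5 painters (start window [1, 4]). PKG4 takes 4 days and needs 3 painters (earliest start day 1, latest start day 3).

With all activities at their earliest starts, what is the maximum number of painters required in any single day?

Early-start schedule: PKG1@1, PKG2@1, PKG3@1, PKG4@1.
Load per day: day 1: 15, day 2: 15, day 3: 13, day 4: 3, day 5: 0, day 6: 0.
Peak is 15.

15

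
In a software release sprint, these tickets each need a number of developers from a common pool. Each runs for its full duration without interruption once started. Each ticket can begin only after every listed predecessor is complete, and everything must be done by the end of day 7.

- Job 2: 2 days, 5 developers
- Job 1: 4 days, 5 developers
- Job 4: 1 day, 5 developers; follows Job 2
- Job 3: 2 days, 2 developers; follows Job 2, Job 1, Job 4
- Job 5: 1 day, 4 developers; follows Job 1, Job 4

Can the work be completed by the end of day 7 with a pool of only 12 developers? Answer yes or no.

Schedule Job 2@1, Job 1@1, Job 4@3, Job 3@5, Job 5@5: d1:10  d2:10  d3:10  d4:5  d5:6  d6:2  d7:0 — peak 10 ≤ 12.

yes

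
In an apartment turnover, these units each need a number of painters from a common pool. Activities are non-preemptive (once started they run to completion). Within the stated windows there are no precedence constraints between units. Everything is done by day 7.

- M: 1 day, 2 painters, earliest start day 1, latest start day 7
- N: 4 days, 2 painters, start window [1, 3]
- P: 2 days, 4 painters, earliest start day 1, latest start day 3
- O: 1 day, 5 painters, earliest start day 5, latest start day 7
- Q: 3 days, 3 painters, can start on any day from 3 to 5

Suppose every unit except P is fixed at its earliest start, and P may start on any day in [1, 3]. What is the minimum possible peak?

P@1: d1:8  d2:6  d3:5  d4:5  d5:8  d6:0  d7:0 → peak 8
P@2: d1:4  d2:6  d3:9  d4:5  d5:8  d6:0  d7:0 → peak 9
P@3: d1:4  d2:2  d3:9  d4:9  d5:8  d6:0  d7:0 → peak 9
Best is P@1, peak 8.

8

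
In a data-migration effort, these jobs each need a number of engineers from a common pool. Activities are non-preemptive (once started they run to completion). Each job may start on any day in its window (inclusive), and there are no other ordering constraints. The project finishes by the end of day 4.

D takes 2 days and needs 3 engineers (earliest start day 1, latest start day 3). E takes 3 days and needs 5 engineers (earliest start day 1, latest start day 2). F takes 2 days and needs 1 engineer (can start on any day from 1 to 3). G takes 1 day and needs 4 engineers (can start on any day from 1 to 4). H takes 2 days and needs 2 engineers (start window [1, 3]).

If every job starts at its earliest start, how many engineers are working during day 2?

11

At early start, day 2 has: D, E, F, H.
Demand: 3 + 5 + 1 + 2 = 11.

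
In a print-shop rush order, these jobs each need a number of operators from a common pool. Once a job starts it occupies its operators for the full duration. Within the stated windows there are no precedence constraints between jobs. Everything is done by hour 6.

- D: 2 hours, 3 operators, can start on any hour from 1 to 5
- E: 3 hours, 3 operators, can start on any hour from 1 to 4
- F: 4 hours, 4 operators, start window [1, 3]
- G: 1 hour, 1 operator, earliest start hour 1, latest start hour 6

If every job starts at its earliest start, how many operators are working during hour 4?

At early start, hour 4 has: F.
Demand: 4 = 4.

4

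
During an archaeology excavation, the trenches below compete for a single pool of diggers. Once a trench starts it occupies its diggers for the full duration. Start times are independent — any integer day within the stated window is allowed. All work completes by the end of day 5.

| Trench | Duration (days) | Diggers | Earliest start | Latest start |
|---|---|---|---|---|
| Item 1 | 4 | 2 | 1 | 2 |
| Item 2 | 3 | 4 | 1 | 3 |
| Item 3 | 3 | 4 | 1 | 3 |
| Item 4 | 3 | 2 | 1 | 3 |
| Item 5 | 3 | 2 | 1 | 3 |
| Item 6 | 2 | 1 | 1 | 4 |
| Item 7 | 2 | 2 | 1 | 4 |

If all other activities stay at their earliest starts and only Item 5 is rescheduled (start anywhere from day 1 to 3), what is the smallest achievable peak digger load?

15

Item 5@1: d1:17  d2:17  d3:14  d4:2  d5:0 → peak 17
Item 5@2: d1:15  d2:17  d3:14  d4:4  d5:0 → peak 17
Item 5@3: d1:15  d2:15  d3:14  d4:4  d5:2 → peak 15
Best is Item 5@3, peak 15.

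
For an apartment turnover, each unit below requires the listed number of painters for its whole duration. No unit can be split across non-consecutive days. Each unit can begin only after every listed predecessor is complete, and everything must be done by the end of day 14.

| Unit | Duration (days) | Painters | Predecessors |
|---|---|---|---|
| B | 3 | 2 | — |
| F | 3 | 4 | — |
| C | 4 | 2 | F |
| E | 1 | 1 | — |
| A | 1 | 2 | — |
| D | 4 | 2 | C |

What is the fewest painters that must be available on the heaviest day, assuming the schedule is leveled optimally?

Early-start (B@1, F@1, C@4, E@1, A@1, D@8) gives peak 9: d1:9  d2:6  d3:6  d4:2  d5:2  d6:2  d7:2  d8:2  d9:2  d10:2  d11:2  d12:0  d13:0  d14:0.
Shift F→4, C→7, A→2, D→11.
Schedule B@1, F@4, C@7, E@1, A@2, D@11: d1:3  d2:4  d3:2  d4:4  d5:4  d6:4  d7:2  d8:2  d9:2  d10:2  d11:2  d12:2  d13:2  d14:2 — peak 4.

4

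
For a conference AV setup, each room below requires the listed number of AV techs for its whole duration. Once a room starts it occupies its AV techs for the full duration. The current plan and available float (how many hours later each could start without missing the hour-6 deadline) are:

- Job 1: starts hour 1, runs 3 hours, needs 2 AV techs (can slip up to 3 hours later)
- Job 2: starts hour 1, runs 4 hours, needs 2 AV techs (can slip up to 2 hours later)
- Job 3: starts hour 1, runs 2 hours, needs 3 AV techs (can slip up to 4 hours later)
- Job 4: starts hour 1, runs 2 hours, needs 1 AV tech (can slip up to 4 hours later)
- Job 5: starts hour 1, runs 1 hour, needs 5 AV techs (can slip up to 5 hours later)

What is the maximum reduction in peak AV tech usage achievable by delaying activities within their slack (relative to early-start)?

8

Early-start peak: h1:13  h2:8  h3:4  h4:2  h5:0  h6:0 ⇒ 13.
Leveled (Job 1@1, Job 2@1, Job 3@4, Job 4@1, Job 5@6): h1:5  h2:5  h3:4  h4:5  h5:3  h6:5 ⇒ 5.
Reduction 13 − 5 = 8.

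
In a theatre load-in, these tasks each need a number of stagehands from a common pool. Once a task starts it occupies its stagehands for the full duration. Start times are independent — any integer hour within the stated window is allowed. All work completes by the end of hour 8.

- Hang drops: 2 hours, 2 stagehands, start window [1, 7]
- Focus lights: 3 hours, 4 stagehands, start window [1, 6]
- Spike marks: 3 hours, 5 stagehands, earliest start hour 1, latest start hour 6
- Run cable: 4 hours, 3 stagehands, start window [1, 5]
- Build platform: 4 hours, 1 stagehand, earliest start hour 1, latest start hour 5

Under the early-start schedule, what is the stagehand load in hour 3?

13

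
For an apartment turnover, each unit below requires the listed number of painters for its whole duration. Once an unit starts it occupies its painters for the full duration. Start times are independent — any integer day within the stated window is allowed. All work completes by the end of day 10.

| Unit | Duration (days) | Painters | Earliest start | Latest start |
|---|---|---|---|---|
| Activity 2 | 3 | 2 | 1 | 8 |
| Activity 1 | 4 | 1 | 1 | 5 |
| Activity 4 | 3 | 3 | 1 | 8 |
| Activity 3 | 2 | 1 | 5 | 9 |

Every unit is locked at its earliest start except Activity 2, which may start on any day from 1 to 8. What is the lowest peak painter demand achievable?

Activity 2@1: d1:6  d2:6  d3:6  d4:1  d5:1  d6:1  d7:0  d8:0  d9:0  d10:0 → peak 6
Activity 2@2: d1:4  d2:6  d3:6  d4:3  d5:1  d6:1  d7:0  d8:0  d9:0  d10:0 → peak 6
Activity 2@3: d1:4  d2:4  d3:6  d4:3  d5:3  d6:1  d7:0  d8:0  d9:0  d10:0 → peak 6
Activity 2@4: d1:4  d2:4  d3:4  d4:3  d5:3  d6:3  d7:0  d8:0  d9:0  d10:0 → peak 4
Activity 2@5: d1:4  d2:4  d3:4  d4:1  d5:3  d6:3  d7:2  d8:0  d9:0  d10:0 → peak 4
Activity 2@6: d1:4  d2:4  d3:4  d4:1  d5:1  d6:3  d7:2  d8:2  d9:0  d10:0 → peak 4
Activity 2@7: d1:4  d2:4  d3:4  d4:1  d5:1  d6:1  d7:2  d8:2  d9:2  d10:0 → peak 4
Activity 2@8: d1:4  d2:4  d3:4  d4:1  d5:1  d6:1  d7:0  d8:2  d9:2  d10:2 → peak 4
Best is Activity 2@4, peak 4.

4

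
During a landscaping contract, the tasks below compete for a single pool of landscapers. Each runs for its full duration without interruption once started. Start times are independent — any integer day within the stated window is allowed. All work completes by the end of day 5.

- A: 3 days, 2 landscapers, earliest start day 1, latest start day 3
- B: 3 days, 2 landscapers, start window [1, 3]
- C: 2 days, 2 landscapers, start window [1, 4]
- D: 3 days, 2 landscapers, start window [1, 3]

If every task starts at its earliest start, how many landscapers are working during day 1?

At early start, day 1 has: A, B, C, D.
Demand: 2 + 2 + 2 + 2 = 8.

8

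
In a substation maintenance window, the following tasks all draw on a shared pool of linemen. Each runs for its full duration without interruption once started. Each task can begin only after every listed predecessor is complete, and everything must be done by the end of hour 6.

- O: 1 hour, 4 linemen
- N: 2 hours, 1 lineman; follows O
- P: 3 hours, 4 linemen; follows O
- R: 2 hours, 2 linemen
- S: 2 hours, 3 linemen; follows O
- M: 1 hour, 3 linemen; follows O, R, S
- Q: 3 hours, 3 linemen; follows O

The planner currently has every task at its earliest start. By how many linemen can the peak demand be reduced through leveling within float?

Early-start peak: h1:6  h2:13  h3:11  h4:10  h5:0  h6:0 ⇒ 13.
Leveled (O@1, N@2, P@4, R@1, S@2, M@6, Q@3): h1:6  h2:6  h3:7  h4:7  h5:7  h6:7 ⇒ 7.
Reduction 13 − 7 = 6.

6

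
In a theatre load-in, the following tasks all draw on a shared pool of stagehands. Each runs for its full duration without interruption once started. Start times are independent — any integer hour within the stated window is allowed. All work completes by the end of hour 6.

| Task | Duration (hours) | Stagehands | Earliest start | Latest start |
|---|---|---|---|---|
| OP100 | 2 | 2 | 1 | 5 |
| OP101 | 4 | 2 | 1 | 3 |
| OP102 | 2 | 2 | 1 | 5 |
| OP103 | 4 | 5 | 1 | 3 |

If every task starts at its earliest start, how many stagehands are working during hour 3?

At early start, hour 3 has: OP101, OP103.
Demand: 2 + 5 = 7.

7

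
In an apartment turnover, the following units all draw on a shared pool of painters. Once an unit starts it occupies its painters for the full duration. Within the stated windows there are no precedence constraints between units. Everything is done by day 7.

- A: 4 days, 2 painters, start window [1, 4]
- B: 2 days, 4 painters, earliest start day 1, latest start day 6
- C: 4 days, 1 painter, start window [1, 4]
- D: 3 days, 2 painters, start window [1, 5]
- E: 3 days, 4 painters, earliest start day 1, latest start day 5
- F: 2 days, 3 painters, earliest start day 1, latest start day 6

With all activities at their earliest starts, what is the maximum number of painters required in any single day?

Early-start schedule: A@1, B@1, C@1, D@1, E@1, F@1.
Load per day: day 1: 16, day 2: 16, day 3: 9, day 4: 3, day 5: 0, day 6: 0, day 7: 0.
Peak is 16.

16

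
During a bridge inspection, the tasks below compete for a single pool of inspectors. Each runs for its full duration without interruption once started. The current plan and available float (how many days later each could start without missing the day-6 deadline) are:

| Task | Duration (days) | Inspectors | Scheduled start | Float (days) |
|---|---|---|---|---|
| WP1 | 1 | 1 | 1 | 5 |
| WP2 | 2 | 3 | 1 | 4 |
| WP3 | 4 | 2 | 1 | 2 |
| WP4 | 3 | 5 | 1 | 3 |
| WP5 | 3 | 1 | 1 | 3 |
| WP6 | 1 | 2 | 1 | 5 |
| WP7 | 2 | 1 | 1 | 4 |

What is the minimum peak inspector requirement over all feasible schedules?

Early-start (WP1@1, WP2@1, WP3@1, WP4@1, WP5@1, WP6@1, WP7@1) gives peak 15: d1:15  d2:12  d3:8  d4:2  d5:0  d6:0.
Shift WP4→4, WP6→3, WP7→2.
Schedule WP1@1, WP2@1, WP3@1, WP4@4, WP5@1, WP6@3, WP7@2: d1:7  d2:7  d3:6  d4:7  d5:5  d6:5 — peak 7.
Total inspector-days = 37 over 6 days ⇒ peak ≥ ⌈37/6⌉ = 7, so 7 is optimal.

7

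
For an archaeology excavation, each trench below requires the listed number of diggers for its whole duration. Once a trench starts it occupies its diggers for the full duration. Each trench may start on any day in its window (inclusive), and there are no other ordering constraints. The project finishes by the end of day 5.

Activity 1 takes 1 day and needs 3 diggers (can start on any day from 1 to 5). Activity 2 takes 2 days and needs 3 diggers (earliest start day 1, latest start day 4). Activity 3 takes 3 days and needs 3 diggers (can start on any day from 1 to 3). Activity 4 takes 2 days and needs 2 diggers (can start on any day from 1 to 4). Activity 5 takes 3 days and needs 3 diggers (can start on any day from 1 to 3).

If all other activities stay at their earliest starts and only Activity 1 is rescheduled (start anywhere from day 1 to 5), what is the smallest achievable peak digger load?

11

Activity 1@1: d1:14  d2:11  d3:6  d4:0  d5:0 → peak 14
Activity 1@2: d1:11  d2:14  d3:6  d4:0  d5:0 → peak 14
Activity 1@3: d1:11  d2:11  d3:9  d4:0  d5:0 → peak 11
Activity 1@4: d1:11  d2:11  d3:6  d4:3  d5:0 → peak 11
Activity 1@5: d1:11  d2:11  d3:6  d4:0  d5:3 → peak 11
Best is Activity 1@3, peak 11.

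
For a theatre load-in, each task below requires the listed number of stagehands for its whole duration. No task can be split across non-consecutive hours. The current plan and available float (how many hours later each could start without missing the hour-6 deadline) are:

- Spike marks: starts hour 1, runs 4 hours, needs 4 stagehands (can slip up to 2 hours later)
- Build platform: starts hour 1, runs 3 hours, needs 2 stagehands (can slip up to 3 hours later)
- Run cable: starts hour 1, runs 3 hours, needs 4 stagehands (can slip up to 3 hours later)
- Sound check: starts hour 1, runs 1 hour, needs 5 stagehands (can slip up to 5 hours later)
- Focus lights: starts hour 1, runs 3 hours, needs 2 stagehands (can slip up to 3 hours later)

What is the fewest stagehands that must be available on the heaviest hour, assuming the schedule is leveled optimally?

9

Early-start (Spike marks@1, Build platform@1, Run cable@1, Sound check@1, Focus lights@1) gives peak 17: h1:17  h2:12  h3:12  h4:4  h5:0  h6:0.
Shift Run cable→4, Sound check→5.
Schedule Spike marks@1, Build platform@1, Run cable@4, Sound check@5, Focus lights@1: h1:8  h2:8  h3:8  h4:8  h5:9  h6:4 — peak 9.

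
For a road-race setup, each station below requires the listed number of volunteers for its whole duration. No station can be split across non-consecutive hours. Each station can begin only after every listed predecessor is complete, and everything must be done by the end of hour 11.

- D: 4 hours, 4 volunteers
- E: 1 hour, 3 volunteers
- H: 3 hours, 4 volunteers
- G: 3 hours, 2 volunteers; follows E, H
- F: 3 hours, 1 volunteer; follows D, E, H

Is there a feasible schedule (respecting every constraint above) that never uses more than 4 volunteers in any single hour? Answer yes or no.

Schedule D@1, E@5, H@6, G@9, F@9: h1:4  h2:4  h3:4  h4:4  h5:3  h6:4  h7:4  h8:4  h9:3  h10:3  h11:3 — peak 4 ≤ 4.

yes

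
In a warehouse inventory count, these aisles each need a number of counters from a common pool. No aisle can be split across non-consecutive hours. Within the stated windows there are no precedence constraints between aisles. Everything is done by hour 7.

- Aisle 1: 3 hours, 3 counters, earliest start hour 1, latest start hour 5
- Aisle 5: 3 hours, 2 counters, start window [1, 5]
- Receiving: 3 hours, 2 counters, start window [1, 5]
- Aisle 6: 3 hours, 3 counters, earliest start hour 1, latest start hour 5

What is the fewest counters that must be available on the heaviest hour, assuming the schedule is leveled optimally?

5

Early-start (Aisle 1@1, Aisle 5@1, Receiving@1, Aisle 6@1) gives peak 10: h1:10  h2:10  h3:10  h4:0  h5:0  h6:0  h7:0.
Shift Receiving→4, Aisle 6→4.
Schedule Aisle 1@1, Aisle 5@1, Receiving@4, Aisle 6@4: h1:5  h2:5  h3:5  h4:5  h5:5  h6:5  h7:0 — peak 5.
Total counter-hours = 30 over 7 hours ⇒ peak ≥ ⌈30/7⌉ = 5, so 5 is optimal.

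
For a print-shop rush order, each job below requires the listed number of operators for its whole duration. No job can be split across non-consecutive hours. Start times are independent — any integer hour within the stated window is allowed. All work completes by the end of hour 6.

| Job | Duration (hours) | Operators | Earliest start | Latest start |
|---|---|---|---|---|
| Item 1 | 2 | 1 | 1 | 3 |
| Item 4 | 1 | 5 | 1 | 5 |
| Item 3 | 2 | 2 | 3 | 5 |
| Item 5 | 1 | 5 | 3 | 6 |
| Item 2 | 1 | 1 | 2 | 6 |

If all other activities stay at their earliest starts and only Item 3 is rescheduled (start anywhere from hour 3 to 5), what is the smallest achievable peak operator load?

6

Item 3@3: h1:6  h2:2  h3:7  h4:2  h5:0  h6:0 → peak 7
Item 3@4: h1:6  h2:2  h3:5  h4:2  h5:2  h6:0 → peak 6
Item 3@5: h1:6  h2:2  h3:5  h4:0  h5:2  h6:2 → peak 6
Best is Item 3@4, peak 6.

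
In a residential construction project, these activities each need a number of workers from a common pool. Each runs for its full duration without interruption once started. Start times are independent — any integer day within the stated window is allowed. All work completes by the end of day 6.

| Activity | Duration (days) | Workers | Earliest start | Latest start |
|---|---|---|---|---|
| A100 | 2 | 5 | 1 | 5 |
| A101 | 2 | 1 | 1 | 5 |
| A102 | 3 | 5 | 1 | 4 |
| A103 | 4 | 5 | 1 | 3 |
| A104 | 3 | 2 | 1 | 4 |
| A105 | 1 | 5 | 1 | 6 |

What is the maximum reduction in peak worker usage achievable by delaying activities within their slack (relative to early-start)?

Early-start peak: d1:23  d2:18  d3:12  d4:5  d5:0  d6:0 ⇒ 23.
Leveled (A100@1, A101@1, A102@1, A103@3, A104@3, A105@4): d1:11  d2:11  d3:12  d4:12  d5:7  d6:5 ⇒ 12.
Reduction 23 − 12 = 11.

11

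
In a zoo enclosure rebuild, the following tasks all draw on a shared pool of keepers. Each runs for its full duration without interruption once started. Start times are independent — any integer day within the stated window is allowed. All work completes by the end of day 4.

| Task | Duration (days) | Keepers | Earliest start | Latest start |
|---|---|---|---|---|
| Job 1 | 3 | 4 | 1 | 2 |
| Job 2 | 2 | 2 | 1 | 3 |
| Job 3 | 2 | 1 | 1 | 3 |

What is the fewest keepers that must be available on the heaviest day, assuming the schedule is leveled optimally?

Early-start (Job 1@1, Job 2@1, Job 3@1) gives peak 7: d1:7  d2:7  d3:4  d4:0.
Shift Job 3→3.
Schedule Job 1@1, Job 2@1, Job 3@3: d1:6  d2:6  d3:5  d4:1 — peak 6.
No arrangement of the 18 feasible schedules does better.

6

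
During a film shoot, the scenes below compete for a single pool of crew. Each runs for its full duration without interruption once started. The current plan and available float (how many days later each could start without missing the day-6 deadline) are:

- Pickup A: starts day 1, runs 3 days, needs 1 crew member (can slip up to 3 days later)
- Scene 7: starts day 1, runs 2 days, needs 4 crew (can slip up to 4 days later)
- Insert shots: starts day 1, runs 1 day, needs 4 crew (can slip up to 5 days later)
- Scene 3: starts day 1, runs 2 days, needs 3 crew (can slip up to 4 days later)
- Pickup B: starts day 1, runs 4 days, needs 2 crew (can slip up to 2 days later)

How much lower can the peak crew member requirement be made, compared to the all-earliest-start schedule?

Early-start peak: d1:14  d2:10  d3:3  d4:2  d5:0  d6:0 ⇒ 14.
Leveled (Pickup A@1, Scene 7@1, Insert shots@4, Scene 3@5, Pickup B@3): d1:5  d2:5  d3:3  d4:6  d5:5  d6:5 ⇒ 6.
Reduction 14 − 6 = 8.

8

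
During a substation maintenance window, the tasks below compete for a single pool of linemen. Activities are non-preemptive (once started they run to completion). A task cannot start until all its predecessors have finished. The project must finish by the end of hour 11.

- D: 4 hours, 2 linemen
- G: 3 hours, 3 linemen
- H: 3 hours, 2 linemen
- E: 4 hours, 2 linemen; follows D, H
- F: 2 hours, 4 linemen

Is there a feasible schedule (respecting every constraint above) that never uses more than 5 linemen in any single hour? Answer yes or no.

yes

Schedule D@1, G@4, H@1, E@5, F@9: h1:4  h2:4  h3:4  h4:5  h5:5  h6:5  h7:2  h8:2  h9:4  h10:4  h11:0 — peak 5 ≤ 5.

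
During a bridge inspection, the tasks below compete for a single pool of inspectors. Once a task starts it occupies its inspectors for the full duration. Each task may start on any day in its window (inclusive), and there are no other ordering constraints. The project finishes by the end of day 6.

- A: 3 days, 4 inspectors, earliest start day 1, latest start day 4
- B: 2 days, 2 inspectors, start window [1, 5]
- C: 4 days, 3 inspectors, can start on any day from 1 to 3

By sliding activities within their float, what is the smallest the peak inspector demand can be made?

Early-start (A@1, B@1, C@1) gives peak 9: d1:9  d2:9  d3:7  d4:3  d5:0  d6:0.
Shift C→3.
Schedule A@1, B@1, C@3: d1:6  d2:6  d3:7  d4:3  d5:3  d6:3 — peak 7.

7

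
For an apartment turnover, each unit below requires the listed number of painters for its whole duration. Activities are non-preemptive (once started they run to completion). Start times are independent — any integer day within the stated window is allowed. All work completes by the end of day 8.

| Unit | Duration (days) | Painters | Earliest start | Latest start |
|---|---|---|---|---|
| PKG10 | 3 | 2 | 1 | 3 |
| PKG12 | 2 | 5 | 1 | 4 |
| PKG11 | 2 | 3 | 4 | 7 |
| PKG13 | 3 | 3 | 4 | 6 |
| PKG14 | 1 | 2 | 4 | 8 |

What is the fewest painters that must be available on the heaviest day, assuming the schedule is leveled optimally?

Early-start (PKG10@1, PKG12@1, PKG11@4, PKG13@4, PKG14@4) gives peak 8: d1:7  d2:7  d3:2  d4:8  d5:6  d6:3  d7:0  d8:0.
Shift PKG10→3, PKG13→6, PKG14→6.
Schedule PKG10@3, PKG12@1, PKG11@4, PKG13@6, PKG14@6: d1:5  d2:5  d3:2  d4:5  d5:5  d6:5  d7:3  d8:3 — peak 5.
Total painter-days = 33 over 8 days ⇒ peak ≥ ⌈33/8⌉ = 5, so 5 is optimal.

5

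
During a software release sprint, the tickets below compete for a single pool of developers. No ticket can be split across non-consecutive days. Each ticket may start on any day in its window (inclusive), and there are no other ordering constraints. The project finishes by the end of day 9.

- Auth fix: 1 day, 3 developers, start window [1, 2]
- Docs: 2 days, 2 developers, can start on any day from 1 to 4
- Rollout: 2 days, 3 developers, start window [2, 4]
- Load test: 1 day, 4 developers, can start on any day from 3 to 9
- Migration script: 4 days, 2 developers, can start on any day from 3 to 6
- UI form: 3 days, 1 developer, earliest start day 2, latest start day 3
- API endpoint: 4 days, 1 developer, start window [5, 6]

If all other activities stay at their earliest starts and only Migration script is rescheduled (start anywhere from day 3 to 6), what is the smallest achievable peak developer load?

8

Migration script@3: d1:5  d2:6  d3:10  d4:3  d5:3  d6:3  d7:1  d8:1  d9:0 → peak 10
Migration script@4: d1:5  d2:6  d3:8  d4:3  d5:3  d6:3  d7:3  d8:1  d9:0 → peak 8
Migration script@5: d1:5  d2:6  d3:8  d4:1  d5:3  d6:3  d7:3  d8:3  d9:0 → peak 8
Migration script@6: d1:5  d2:6  d3:8  d4:1  d5:1  d6:3  d7:3  d8:3  d9:2 → peak 8
Best is Migration script@4, peak 8.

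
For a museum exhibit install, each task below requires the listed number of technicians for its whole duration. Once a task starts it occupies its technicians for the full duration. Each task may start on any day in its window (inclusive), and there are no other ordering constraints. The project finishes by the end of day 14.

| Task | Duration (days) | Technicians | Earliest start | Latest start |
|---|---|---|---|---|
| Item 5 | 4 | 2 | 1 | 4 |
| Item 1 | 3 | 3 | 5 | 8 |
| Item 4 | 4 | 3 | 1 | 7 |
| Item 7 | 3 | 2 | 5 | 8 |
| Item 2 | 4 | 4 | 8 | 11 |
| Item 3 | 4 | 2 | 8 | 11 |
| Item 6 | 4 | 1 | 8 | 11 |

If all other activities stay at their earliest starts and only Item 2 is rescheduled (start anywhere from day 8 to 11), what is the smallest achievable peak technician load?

Item 2@8: d1:5  d2:5  d3:5  d4:5  d5:5  d6:5  d7:5  d8:7  d9:7  d10:7  d11:7  d12:0  d13:0  d14:0 → peak 7
Item 2@9: d1:5  d2:5  d3:5  d4:5  d5:5  d6:5  d7:5  d8:3  d9:7  d10:7  d11:7  d12:4  d13:0  d14:0 → peak 7
Item 2@10: d1:5  d2:5  d3:5  d4:5  d5:5  d6:5  d7:5  d8:3  d9:3  d10:7  d11:7  d12:4  d13:4  d14:0 → peak 7
Item 2@11: d1:5  d2:5  d3:5  d4:5  d5:5  d6:5  d7:5  d8:3  d9:3  d10:3  d11:7  d12:4  d13:4  d14:4 → peak 7
Best is Item 2@8, peak 7.

7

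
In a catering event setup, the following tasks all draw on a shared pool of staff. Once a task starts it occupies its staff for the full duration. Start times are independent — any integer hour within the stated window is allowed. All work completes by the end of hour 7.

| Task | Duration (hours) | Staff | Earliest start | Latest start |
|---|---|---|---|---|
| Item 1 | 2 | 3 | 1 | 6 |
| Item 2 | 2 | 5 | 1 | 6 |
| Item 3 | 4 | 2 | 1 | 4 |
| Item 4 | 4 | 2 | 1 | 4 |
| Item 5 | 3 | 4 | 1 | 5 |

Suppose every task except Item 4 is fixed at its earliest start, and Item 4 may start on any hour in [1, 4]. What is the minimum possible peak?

14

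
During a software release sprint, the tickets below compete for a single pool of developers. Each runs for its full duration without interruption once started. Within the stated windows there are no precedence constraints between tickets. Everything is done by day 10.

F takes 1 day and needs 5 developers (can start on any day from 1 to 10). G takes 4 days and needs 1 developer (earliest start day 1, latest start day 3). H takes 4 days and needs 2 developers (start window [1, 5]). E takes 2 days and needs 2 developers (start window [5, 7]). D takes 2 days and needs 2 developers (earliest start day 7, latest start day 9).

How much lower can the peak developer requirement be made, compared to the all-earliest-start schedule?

3

Early-start peak: d1:8  d2:3  d3:3  d4:3  d5:2  d6:2  d7:2  d8:2  d9:0  d10:0 ⇒ 8.
Leveled (F@1, G@2, H@2, E@5, D@7): d1:5  d2:3  d3:3  d4:3  d5:5  d6:2  d7:2  d8:2  d9:0  d10:0 ⇒ 5.
Reduction 8 − 5 = 3.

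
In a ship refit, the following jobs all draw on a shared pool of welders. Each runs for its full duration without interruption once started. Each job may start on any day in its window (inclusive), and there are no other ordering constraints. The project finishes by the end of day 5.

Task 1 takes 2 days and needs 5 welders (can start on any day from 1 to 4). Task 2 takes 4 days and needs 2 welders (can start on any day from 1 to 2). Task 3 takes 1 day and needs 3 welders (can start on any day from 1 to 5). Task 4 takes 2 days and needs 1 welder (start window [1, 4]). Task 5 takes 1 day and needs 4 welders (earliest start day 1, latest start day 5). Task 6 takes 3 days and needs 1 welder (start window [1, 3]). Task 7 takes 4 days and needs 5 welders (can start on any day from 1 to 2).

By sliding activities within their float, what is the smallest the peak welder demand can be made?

Early-start (Task 1@1, Task 2@1, Task 3@1, Task 4@1, Task 5@1, Task 6@1, Task 7@1) gives peak 21: d1:21  d2:14  d3:8  d4:7  d5:0.
Shift Task 4→3, Task 5→5, Task 6→3, Task 7→2.
Schedule Task 1@1, Task 2@1, Task 3@1, Task 4@3, Task 5@5, Task 6@3, Task 7@2: d1:10  d2:12  d3:9  d4:9  d5:10 — peak 12.

12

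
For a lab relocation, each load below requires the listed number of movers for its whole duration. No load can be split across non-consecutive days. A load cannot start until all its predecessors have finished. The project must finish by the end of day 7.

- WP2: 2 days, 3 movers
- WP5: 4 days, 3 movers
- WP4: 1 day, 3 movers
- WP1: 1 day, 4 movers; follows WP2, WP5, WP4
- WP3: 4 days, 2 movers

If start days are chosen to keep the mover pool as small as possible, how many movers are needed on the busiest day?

6

Early-start (WP2@1, WP5@1, WP4@1, WP1@5, WP3@1) gives peak 11: d1:11  d2:8  d3:5  d4:5  d5:4  d6:0  d7:0.
Shift WP4→3, WP3→4.
Schedule WP2@1, WP5@1, WP4@3, WP1@5, WP3@4: d1:6  d2:6  d3:6  d4:5  d5:6  d6:2  d7:2 — peak 6.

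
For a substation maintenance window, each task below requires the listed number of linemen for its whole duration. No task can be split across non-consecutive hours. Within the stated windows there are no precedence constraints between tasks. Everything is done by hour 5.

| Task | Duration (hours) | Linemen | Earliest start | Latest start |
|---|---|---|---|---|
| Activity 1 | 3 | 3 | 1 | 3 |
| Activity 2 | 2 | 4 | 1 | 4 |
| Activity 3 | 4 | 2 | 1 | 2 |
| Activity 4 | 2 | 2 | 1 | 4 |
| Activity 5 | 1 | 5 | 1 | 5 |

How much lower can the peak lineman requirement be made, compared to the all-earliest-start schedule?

8

Early-start peak: h1:16  h2:11  h3:5  h4:2  h5:0 ⇒ 16.
Leveled (Activity 1@1, Activity 2@4, Activity 3@2, Activity 4@2, Activity 5@1): h1:8  h2:7  h3:7  h4:6  h5:6 ⇒ 8.
Reduction 16 − 8 = 8.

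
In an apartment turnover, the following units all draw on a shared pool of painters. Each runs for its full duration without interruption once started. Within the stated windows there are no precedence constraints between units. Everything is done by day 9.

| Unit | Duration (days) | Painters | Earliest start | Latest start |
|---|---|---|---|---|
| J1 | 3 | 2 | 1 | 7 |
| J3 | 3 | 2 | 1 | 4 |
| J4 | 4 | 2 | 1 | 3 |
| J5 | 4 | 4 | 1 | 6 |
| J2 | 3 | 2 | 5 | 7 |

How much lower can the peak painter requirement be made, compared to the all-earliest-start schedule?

Early-start peak: d1:10  d2:10  d3:10  d4:6  d5:2  d6:2  d7:2  d8:0  d9:0 ⇒ 10.
Leveled (J1@1, J3@1, J4@1, J5@4, J2@5): d1:6  d2:6  d3:6  d4:6  d5:6  d6:6  d7:6  d8:0  d9:0 ⇒ 6.
Reduction 10 − 6 = 4.

4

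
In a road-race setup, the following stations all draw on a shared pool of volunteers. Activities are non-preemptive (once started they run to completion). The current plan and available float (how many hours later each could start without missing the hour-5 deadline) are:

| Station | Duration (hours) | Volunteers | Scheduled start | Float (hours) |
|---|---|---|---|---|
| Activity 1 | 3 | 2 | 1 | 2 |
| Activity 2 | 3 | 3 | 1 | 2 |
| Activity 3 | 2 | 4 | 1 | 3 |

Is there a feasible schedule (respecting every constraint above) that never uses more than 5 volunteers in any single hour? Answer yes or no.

yes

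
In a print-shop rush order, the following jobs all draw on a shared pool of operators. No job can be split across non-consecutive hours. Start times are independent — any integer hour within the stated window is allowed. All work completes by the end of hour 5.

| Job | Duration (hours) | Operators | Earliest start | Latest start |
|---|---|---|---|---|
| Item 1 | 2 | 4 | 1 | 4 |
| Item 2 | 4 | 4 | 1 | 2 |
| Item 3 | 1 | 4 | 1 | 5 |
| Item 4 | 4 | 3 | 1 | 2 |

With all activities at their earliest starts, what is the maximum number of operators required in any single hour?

Early-start schedule: Item 1@1, Item 2@1, Item 3@1, Item 4@1.
Load per hour: hour 1: 15, hour 2: 11, hour 3: 7, hour 4: 7, hour 5: 0.
Peak is 15.

15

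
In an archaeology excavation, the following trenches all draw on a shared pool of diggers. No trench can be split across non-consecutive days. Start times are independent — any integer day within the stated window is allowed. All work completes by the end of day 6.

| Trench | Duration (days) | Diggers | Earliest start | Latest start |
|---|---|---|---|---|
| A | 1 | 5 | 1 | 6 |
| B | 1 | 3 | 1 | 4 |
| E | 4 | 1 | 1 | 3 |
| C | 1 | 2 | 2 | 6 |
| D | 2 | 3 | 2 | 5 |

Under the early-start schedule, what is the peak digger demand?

9

Early-start schedule: A@1, B@1, E@1, C@2, D@2.
Load per day: day 1: 9, day 2: 6, day 3: 4, day 4: 1, day 5: 0, day 6: 0.
Peak is 9.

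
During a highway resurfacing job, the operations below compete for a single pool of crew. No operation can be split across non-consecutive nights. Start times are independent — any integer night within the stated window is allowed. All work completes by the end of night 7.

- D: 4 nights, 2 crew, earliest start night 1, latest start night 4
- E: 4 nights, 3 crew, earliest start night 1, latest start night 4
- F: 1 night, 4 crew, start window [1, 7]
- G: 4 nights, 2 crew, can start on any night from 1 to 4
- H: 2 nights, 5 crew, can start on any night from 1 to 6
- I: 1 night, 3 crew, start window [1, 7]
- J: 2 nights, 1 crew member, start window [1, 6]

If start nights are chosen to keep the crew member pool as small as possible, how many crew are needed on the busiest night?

Early-start (D@1, E@1, F@1, G@1, H@1, I@1, J@1) gives peak 20: n1:20  n2:13  n3:7  n4:7  n5:0  n6:0  n7:0.
Shift F→5, H→6, I→5, J→6.
Schedule D@1, E@1, F@5, G@1, H@6, I@5, J@6: n1:7  n2:7  n3:7  n4:7  n5:7  n6:6  n7:6 — peak 7.
Total crew member-nights = 47 over 7 nights ⇒ peak ≥ ⌈47/7⌉ = 7, so 7 is optimal.

7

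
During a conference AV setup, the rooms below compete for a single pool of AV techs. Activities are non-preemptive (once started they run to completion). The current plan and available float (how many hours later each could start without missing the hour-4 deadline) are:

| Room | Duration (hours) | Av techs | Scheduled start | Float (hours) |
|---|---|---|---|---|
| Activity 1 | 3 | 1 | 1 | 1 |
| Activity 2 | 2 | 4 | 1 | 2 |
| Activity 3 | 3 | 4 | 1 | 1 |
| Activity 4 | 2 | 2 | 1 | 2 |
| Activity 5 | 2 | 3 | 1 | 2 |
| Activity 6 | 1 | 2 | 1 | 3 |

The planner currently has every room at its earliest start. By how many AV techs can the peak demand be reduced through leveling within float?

Early-start peak: h1:16  h2:14  h3:5  h4:0 ⇒ 16.
Leveled (Activity 1@1, Activity 2@1, Activity 3@1, Activity 4@3, Activity 5@3, Activity 6@4): h1:9  h2:9  h3:10  h4:7 ⇒ 10.
Reduction 16 − 10 = 6.

6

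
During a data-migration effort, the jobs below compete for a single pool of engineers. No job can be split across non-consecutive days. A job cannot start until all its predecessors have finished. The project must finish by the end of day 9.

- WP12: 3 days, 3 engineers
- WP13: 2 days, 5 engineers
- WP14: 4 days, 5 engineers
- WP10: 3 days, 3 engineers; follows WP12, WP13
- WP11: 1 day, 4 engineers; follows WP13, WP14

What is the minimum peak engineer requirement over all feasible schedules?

Early-start (WP12@1, WP13@1, WP14@1, WP10@4, WP11@5) gives peak 13: d1:13  d2:13  d3:8  d4:8  d5:7  d6:3  d7:0  d8:0  d9:0.
Shift WP14→3, WP11→7.
Schedule WP12@1, WP13@1, WP14@3, WP10@4, WP11@7: d1:8  d2:8  d3:8  d4:8  d5:8  d6:8  d7:4  d8:0  d9:0 — peak 8.

8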